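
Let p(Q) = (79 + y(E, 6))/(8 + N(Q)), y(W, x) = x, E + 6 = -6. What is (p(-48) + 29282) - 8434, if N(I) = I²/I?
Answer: 166767/8 ≈ 20846.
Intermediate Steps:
E = -12 (E = -6 - 6 = -12)
N(I) = I
p(Q) = 85/(8 + Q) (p(Q) = (79 + 6)/(8 + Q) = 85/(8 + Q))
(p(-48) + 29282) - 8434 = (85/(8 - 48) + 29282) - 8434 = (85/(-40) + 29282) - 8434 = (85*(-1/40) + 29282) - 8434 = (-17/8 + 29282) - 8434 = 234239/8 - 8434 = 166767/8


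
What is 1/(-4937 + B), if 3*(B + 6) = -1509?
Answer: -1/5446 ≈ -0.00018362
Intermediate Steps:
B = -509 (B = -6 + (1/3)*(-1509) = -6 - 503 = -509)
1/(-4937 + B) = 1/(-4937 - 509) = 1/(-5446) = -1/5446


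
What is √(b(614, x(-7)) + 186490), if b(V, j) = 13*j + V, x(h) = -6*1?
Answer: √187026 ≈ 432.46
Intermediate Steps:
x(h) = -6
b(V, j) = V + 13*j
√(b(614, x(-7)) + 186490) = √((614 + 13*(-6)) + 186490) = √((614 - 78) + 186490) = √(536 + 186490) = √187026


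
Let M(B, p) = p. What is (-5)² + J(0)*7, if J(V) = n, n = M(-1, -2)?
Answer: 11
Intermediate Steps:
n = -2
J(V) = -2
(-5)² + J(0)*7 = (-5)² - 2*7 = 25 - 14 = 11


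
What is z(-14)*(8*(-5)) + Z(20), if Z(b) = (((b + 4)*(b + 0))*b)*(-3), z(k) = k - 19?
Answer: -27480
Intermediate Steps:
z(k) = -19 + k
Z(b) = -3*b**2*(4 + b) (Z(b) = (((4 + b)*b)*b)*(-3) = ((b*(4 + b))*b)*(-3) = (b**2*(4 + b))*(-3) = -3*b**2*(4 + b))
z(-14)*(8*(-5)) + Z(20) = (-19 - 14)*(8*(-5)) + 3*20**2*(-4 - 1*20) = -33*(-40) + 3*400*(-4 - 20) = 1320 + 3*400*(-24) = 1320 - 28800 = -27480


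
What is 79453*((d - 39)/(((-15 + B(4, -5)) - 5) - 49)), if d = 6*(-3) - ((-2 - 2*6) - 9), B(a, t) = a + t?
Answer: 1350701/35 ≈ 38591.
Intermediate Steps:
d = 5 (d = -18 - ((-2 - 12) - 9) = -18 - (-14 - 9) = -18 - 1*(-23) = -18 + 23 = 5)
79453*((d - 39)/(((-15 + B(4, -5)) - 5) - 49)) = 79453*((5 - 39)/(((-15 + (4 - 5)) - 5) - 49)) = 79453*(-34/(((-15 - 1) - 5) - 49)) = 79453*(-34/((-16 - 5) - 49)) = 79453*(-34/(-21 - 49)) = 79453*(-34/(-70)) = 79453*(-34*(-1/70)) = 79453*(17/35) = 1350701/35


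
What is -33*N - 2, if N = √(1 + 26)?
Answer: -2 - 99*√3 ≈ -173.47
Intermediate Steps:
N = 3*√3 (N = √27 = 3*√3 ≈ 5.1962)
-33*N - 2 = -99*√3 - 2 = -2 - 99*√3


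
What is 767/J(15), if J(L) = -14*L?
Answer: -767/210 ≈ -3.6524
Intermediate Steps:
767/J(15) = 767/((-14*15)) = 767/(-210) = 767*(-1/210) = -767/210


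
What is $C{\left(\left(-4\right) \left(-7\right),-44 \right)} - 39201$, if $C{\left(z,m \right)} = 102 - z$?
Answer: $-39127$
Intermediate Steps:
$C{\left(\left(-4\right) \left(-7\right),-44 \right)} - 39201 = \left(102 - \left(-4\right) \left(-7\right)\right) - 39201 = \left(102 - 28\right) - 39201 = 74 - 39201 = -39127$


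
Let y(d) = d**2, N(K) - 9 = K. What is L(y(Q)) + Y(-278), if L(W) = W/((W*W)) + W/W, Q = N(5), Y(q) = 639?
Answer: 125441/196 ≈ 640.00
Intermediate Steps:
N(K) = 9 + K
Q = 14 (Q = 9 + 5 = 14)
L(W) = 1 + 1/W (L(W) = W/(W**2) + 1 = W/W**2 + 1 = 1/W + 1 = 1 + 1/W)
L(y(Q)) + Y(-278) = (1 + 14**2)/(14**2) + 639 = (1 + 196)/196 + 639 = (1/196)*197 + 639 = 197/196 + 639 = 125441/196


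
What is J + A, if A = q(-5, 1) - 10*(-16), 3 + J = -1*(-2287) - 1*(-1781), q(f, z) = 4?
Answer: 4229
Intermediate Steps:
J = 4065 (J = -3 + (-1*(-2287) - 1*(-1781)) = -3 + (2287 + 1781) = -3 + 4068 = 4065)
A = 164 (A = 4 - 10*(-16) = 4 + 160 = 164)
J + A = 4065 + 164 = 4229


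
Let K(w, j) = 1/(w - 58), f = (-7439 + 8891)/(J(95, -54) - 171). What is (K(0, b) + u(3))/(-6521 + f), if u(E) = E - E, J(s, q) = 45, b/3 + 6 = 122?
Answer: 21/7956614 ≈ 2.6393e-6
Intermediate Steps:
b = 348 (b = -18 + 3*122 = -18 + 366 = 348)
f = -242/21 (f = (-7439 + 8891)/(45 - 171) = 1452/(-126) = 1452*(-1/126) = -242/21 ≈ -11.524)
u(E) = 0
K(w, j) = 1/(-58 + w)
(K(0, b) + u(3))/(-6521 + f) = (1/(-58 + 0) + 0)/(-6521 - 242/21) = (1/(-58) + 0)/(-137183/21) = (-1/58 + 0)*(-21/137183) = -1/58*(-21/137183) = 21/7956614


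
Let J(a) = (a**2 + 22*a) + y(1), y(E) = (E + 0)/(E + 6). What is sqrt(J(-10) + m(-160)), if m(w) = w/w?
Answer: 8*I*sqrt(91)/7 ≈ 10.902*I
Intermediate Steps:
y(E) = E/(6 + E)
J(a) = 1/7 + a**2 + 22*a (J(a) = (a**2 + 22*a) + 1/(6 + 1) = (a**2 + 22*a) + 1/7 = 1/7 + a**2 + 22*a)
m(w) = 1
sqrt(J(-10) + m(-160)) = sqrt((1/7 + (-10)**2 + 22*(-10)) + 1) = sqrt((1/7 + 100 - 220) + 1) = sqrt(-839/7 + 1) = sqrt(-832/7) = 8*I*sqrt(91)/7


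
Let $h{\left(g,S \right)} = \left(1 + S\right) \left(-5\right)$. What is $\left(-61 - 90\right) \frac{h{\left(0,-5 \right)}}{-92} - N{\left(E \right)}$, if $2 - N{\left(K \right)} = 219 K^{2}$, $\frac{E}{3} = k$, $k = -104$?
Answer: $\frac{490322437}{23} \approx 2.1318 \cdot 10^{7}$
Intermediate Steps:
$h{\left(g,S \right)} = -5 - 5 S$
$E = -312$ ($E = 3 \left(-104\right) = -312$)
$N{\left(K \right)} = 2 - 219 K^{2}$
$\left(-61 - 90\right) \frac{h{\left(0,-5 \right)}}{-92} - N{\left(E \right)} = \left(-61 - 90\right) \frac{-5 - -25}{-92} - \left(2 - 219 \left(-312\right)^{2}\right) = - 151 \left(-5 + 25\right) \left(- \frac{1}{92}\right) - \left(2 - 21318336\right) = - 151 \cdot 20 \left(- \frac{1}{92}\right) - \left(2 - 21318336\right) = \left(-151\right) \left(- \frac{5}{23}\right) - -21318334 = \frac{755}{23} + 21318334 = \frac{490322437}{23}$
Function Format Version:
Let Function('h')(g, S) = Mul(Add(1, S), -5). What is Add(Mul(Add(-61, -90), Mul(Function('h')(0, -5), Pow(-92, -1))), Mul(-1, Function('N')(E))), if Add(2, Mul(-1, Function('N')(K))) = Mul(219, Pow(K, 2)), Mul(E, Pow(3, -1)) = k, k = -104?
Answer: Rational(490322437, 23) ≈ 2.1318e+7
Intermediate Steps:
Function('h')(g, S) = Add(-5, Mul(-5, S))
E = -312 (E = Mul(3, -104) = -312)
Function('N')(K) = Add(2, Mul(-219, Pow(K, 2))) (Function('N')(K) = Add(2, Mul(-1, Mul(219, Pow(K, 2)))) = Add(2, Mul(-219, Pow(K, 2))))
Add(Mul(Add(-61, -90), Mul(Function('h')(0, -5), Pow(-92, -1))), Mul(-1, Function('N')(E))) = Add(Mul(Add(-61, -90), Mul(Add(-5, Mul(-5, -5)), Pow(-92, -1))), Mul(-1, Add(2, Mul(-219, Pow(-312, 2))))) = Add(Mul(-151, Mul(Add(-5, 25), Rational(-1, 92))), Mul(-1, Add(2, Mul(-219, 97344)))) = Add(Mul(-151, Mul(20, Rational(-1, 92))), Mul(-1, Add(2, -21318336))) = Add(Mul(-151, Rational(-5, 23)), Mul(-1, -21318334)) = Add(Rational(755, 23), 21318334) = Rational(490322437, 23)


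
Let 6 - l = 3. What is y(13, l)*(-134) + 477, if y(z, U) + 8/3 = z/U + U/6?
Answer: 560/3 ≈ 186.67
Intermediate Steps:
l = 3 (l = 6 - 1*3 = 6 - 3 = 3)
y(z, U) = -8/3 + U/6 + z/U (y(z, U) = -8/3 + (z/U + U/6) = -8/3 + (U/6 + z/U) = -8/3 + U/6 + z/U)
y(13, l)*(-134) + 477 = ((13 + (⅙)*3*(-16 + 3))/3)*(-134) + 477 = ((13 + (⅙)*3*(-13))/3)*(-134) + 477 = ((13 - 13/2)/3)*(-134) + 477 = ((⅓)*(13/2))*(-134) + 477 = (13/6)*(-134) + 477 = -871/3 + 477 = 560/3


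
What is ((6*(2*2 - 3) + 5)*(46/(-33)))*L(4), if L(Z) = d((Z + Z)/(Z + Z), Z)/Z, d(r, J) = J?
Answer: -46/3 ≈ -15.333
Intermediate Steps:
L(Z) = 1 (L(Z) = Z/Z = 1)
((6*(2*2 - 3) + 5)*(46/(-33)))*L(4) = ((6*(2*2 - 3) + 5)*(46/(-33)))*1 = ((6*(4 - 3) + 5)*(46*(-1/33)))*1 = ((6*1 + 5)*(-46/33))*1 = ((6 + 5)*(-46/33))*1 = (11*(-46/33))*1 = -46/3*1 = -46/3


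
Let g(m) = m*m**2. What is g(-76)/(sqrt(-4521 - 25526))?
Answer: 438976*I*sqrt(30047)/30047 ≈ 2532.4*I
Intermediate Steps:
g(m) = m**3
g(-76)/(sqrt(-4521 - 25526)) = (-76)**3/(sqrt(-4521 - 25526)) = -438976*(-I*sqrt(30047)/30047) = -(-438976)*I*sqrt(30047)/30047 = 438976*I*sqrt(30047)/30047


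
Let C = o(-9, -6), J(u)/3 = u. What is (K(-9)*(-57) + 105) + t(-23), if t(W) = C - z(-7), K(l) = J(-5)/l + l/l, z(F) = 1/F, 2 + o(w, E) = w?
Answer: -405/7 ≈ -57.857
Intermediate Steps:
o(w, E) = -2 + w
J(u) = 3*u
C = -11 (C = -2 - 9 = -11)
K(l) = 1 - 15/l (K(l) = (3*(-5))/l + l/l = -15/l + 1 = 1 - 15/l)
t(W) = -76/7 (t(W) = -11 - 1/(-7) = -11 - 1*(-⅐) = -11 + ⅐ = -76/7)
(K(-9)*(-57) + 105) + t(-23) = (((-15 - 9)/(-9))*(-57) + 105) - 76/7 = (-⅑*(-24)*(-57) + 105) - 76/7 = ((8/3)*(-57) + 105) - 76/7 = (-152 + 105) - 76/7 = -47 - 76/7 = -405/7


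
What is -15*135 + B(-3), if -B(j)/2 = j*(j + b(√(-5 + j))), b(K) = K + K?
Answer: -2043 + 24*I*√2 ≈ -2043.0 + 33.941*I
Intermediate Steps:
b(K) = 2*K
B(j) = -2*j*(j + 2*√(-5 + j))
-15*135 + B(-3) = -15*135 - 2*(-3)*(-3 + 2*√(-5 - 3)) = -2025 - 2*(-3)*(-3 + 2*√(-8)) = -2025 - 2*(-3)*(-3 + 2*(2*I*√2)) = -2025 - 2*(-3)*(-3 + 4*I*√2) = -2025 + (-18 + 24*I*√2) = -2043 + 24*I*√2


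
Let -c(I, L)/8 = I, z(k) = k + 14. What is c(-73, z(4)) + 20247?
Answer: 20831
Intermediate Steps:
z(k) = 14 + k
c(I, L) = -8*I
c(-73, z(4)) + 20247 = -8*(-73) + 20247 = 584 + 20247 = 20831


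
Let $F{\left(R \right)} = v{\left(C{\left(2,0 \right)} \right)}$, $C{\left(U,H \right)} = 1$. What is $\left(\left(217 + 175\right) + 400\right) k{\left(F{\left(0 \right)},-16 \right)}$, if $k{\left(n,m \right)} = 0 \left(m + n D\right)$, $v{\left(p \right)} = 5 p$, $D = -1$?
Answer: $0$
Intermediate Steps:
$F{\left(R \right)} = 5$ ($F{\left(R \right)} = 5 \cdot 1 = 5$)
$k{\left(n,m \right)} = 0$ ($k{\left(n,m \right)} = 0 \left(m + n \left(-1\right)\right) = 0 \left(m - n\right) = 0$)
$\left(\left(217 + 175\right) + 400\right) k{\left(F{\left(0 \right)},-16 \right)} = \left(\left(217 + 175\right) + 400\right) 0 = \left(392 + 400\right) 0 = 792 \cdot 0 = 0$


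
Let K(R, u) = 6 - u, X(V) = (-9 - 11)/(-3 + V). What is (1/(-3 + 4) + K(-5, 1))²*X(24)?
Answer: -240/7 ≈ -34.286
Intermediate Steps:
X(V) = -20/(-3 + V)
(1/(-3 + 4) + K(-5, 1))²*X(24) = (1/(-3 + 4) + (6 - 1*1))²*(-20/(-3 + 24)) = (1/1 + (6 - 1))²*(-20/21) = (1 + 5)²*(-20*1/21) = 6²*(-20/21) = 36*(-20/21) = -240/7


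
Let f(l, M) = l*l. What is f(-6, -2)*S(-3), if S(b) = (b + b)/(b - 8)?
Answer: 216/11 ≈ 19.636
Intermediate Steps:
f(l, M) = l²
S(b) = 2*b/(-8 + b) (S(b) = (2*b)/(-8 + b) = 2*b/(-8 + b))
f(-6, -2)*S(-3) = (-6)²*(2*(-3)/(-8 - 3)) = 36*(2*(-3)/(-11)) = 36*(2*(-3)*(-1/11)) = 36*(6/11) = 216/11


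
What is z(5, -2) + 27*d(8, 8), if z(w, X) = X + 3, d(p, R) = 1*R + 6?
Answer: 379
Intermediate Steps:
d(p, R) = 6 + R (d(p, R) = R + 6 = 6 + R)
z(w, X) = 3 + X
z(5, -2) + 27*d(8, 8) = (3 - 2) + 27*(6 + 8) = 1 + 27*14 = 1 + 378 = 379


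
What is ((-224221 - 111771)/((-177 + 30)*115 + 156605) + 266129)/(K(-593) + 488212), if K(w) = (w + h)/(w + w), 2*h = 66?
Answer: 1837207165637/3370378870100 ≈ 0.54510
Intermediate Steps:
h = 33 (h = (½)*66 = 33)
K(w) = (33 + w)/(2*w) (K(w) = (w + 33)/(w + w) = (33 + w)/((2*w)) = (33 + w)*(1/(2*w)) = (33 + w)/(2*w))
((-224221 - 111771)/((-177 + 30)*115 + 156605) + 266129)/(K(-593) + 488212) = ((-224221 - 111771)/((-177 + 30)*115 + 156605) + 266129)/((½)*(33 - 593)/(-593) + 488212) = (-335992/(-147*115 + 156605) + 266129)/((½)*(-1/593)*(-560) + 488212) = (-335992/(-16905 + 156605) + 266129)/(280/593 + 488212) = (-335992/139700 + 266129)/(289509996/593) = (-335992*1/139700 + 266129)*(593/289509996) = (-83998/34925 + 266129)*(593/289509996) = (9294471327/34925)*(593/289509996) = 1837207165637/3370378870100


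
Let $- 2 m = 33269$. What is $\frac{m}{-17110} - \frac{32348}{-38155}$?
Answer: $\frac{475265451}{261132820} \approx 1.82$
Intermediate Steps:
$m = - \frac{33269}{2}$ ($m = \left(- \frac{1}{2}\right) 33269 = - \frac{33269}{2} \approx -16635.0$)
$\frac{m}{-17110} - \frac{32348}{-38155} = - \frac{33269}{2 \left(-17110\right)} - \frac{32348}{-38155} = \left(- \frac{33269}{2}\right) \left(- \frac{1}{17110}\right) - - \frac{32348}{38155} = \frac{33269}{34220} + \frac{32348}{38155} = \frac{475265451}{261132820}$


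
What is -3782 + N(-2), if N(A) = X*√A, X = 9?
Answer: -3782 + 9*I*√2 ≈ -3782.0 + 12.728*I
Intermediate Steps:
N(A) = 9*√A
-3782 + N(-2) = -3782 + 9*√(-2) = -3782 + 9*(I*√2) = -3782 + 9*I*√2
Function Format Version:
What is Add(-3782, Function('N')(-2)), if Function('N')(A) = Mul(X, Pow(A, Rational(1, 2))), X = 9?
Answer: Add(-3782, Mul(9, I, Pow(2, Rational(1, 2)))) ≈ Add(-3782.0, Mul(12.728, I))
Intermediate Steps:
Function('N')(A) = Mul(9, Pow(A, Rational(1, 2)))
Add(-3782, Function('N')(-2)) = Add(-3782, Mul(9, Pow(-2, Rational(1, 2)))) = Add(-3782, Mul(9, Mul(I, Pow(2, Rational(1, 2))))) = Add(-3782, Mul(9, I, Pow(2, Rational(1, 2))))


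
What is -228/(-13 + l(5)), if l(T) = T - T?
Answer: 228/13 ≈ 17.538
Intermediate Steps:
l(T) = 0
-228/(-13 + l(5)) = -228/(-13 + 0) = -228/(-13) = -1/13*(-228) = 228/13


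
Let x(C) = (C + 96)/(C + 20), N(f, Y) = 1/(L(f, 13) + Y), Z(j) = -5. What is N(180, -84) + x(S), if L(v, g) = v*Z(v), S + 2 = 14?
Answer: 415/123 ≈ 3.3740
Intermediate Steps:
S = 12 (S = -2 + 14 = 12)
L(v, g) = -5*v (L(v, g) = v*(-5) = -5*v)
N(f, Y) = 1/(Y - 5*f) (N(f, Y) = 1/(-5*f + Y) = 1/(Y - 5*f))
x(C) = (96 + C)/(20 + C)
N(180, -84) + x(S) = 1/(-84 - 5*180) + (96 + 12)/(20 + 12) = 1/(-84 - 900) + 108/32 = 1/(-984) + (1/32)*108 = -1/984 + 27/8 = 415/123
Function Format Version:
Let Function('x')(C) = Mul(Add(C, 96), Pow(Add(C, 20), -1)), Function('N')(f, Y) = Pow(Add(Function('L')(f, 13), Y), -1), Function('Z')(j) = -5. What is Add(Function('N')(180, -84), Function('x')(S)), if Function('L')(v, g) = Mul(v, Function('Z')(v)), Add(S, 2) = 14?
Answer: Rational(415, 123) ≈ 3.3740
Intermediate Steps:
S = 12 (S = Add(-2, 14) = 12)
Function('L')(v, g) = Mul(-5, v) (Function('L')(v, g) = Mul(v, -5) = Mul(-5, v))
Function('N')(f, Y) = Pow(Add(Y, Mul(-5, f)), -1) (Function('N')(f, Y) = Pow(Add(Mul(-5, f), Y), -1) = Pow(Add(Y, Mul(-5, f)), -1))
Function('x')(C) = Mul(Pow(Add(20, C), -1), Add(96, C)) (Function('x')(C) = Mul(Add(96, C), Pow(Add(20, C), -1)) = Mul(Pow(Add(20, C), -1), Add(96, C)))
Add(Function('N')(180, -84), Function('x')(S)) = Add(Pow(Add(-84, Mul(-5, 180)), -1), Mul(Pow(Add(20, 12), -1), Add(96, 12))) = Add(Pow(Add(-84, -900), -1), Mul(Pow(32, -1), 108)) = Add(Pow(-984, -1), Mul(Rational(1, 32), 108)) = Add(Rational(-1, 984), Rational(27, 8)) = Rational(415, 123)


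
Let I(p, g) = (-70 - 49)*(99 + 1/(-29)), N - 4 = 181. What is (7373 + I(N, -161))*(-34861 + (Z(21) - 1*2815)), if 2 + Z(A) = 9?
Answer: 4810820997/29 ≈ 1.6589e+8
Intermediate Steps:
Z(A) = 7 (Z(A) = -2 + 9 = 7)
N = 185 (N = 4 + 181 = 185)
I(p, g) = -341530/29 (I(p, g) = -119*(99 - 1/29) = -119*2870/29 = -341530/29)
(7373 + I(N, -161))*(-34861 + (Z(21) - 1*2815)) = (7373 - 341530/29)*(-34861 + (7 - 1*2815)) = -127713*(-34861 + (7 - 2815))/29 = -127713*(-34861 - 2808)/29 = -127713/29*(-37669) = 4810820997/29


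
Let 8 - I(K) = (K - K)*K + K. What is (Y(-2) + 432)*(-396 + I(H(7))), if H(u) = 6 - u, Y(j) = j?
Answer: -166410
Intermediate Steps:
I(K) = 8 - K (I(K) = 8 - ((K - K)*K + K) = 8 - (0*K + K) = 8 - (0 + K) = 8 - K)
(Y(-2) + 432)*(-396 + I(H(7))) = (-2 + 432)*(-396 + (8 - (6 - 1*7))) = 430*(-396 + (8 - (6 - 7))) = 430*(-396 + (8 - 1*(-1))) = 430*(-396 + (8 + 1)) = 430*(-396 + 9) = 430*(-387) = -166410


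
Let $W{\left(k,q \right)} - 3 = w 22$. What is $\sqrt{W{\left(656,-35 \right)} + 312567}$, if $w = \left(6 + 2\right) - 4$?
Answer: $\sqrt{312658} \approx 559.16$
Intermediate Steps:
$w = 4$ ($w = 8 - 4 = 4$)
$W{\left(k,q \right)} = 91$ ($W{\left(k,q \right)} = 3 + 4 \cdot 22 = 3 + 88 = 91$)
$\sqrt{W{\left(656,-35 \right)} + 312567} = \sqrt{91 + 312567} = \sqrt{312658}$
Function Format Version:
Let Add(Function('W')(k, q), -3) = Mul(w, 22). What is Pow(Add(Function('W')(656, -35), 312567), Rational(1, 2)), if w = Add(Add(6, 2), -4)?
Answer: Pow(312658, Rational(1, 2)) ≈ 559.16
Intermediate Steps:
w = 4 (w = Add(8, -4) = 4)
Function('W')(k, q) = 91 (Function('W')(k, q) = Add(3, Mul(4, 22)) = Add(3, 88) = 91)
Pow(Add(Function('W')(656, -35), 312567), Rational(1, 2)) = Pow(Add(91, 312567), Rational(1, 2)) = Pow(312658, Rational(1, 2))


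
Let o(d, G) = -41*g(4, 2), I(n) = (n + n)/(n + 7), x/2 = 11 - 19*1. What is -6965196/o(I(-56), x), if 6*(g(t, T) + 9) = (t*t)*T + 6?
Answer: -5223897/82 ≈ -63706.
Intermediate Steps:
x = -16 (x = 2*(11 - 19*1) = 2*(11 - 19) = 2*(-8) = -16)
I(n) = 2*n/(7 + n) (I(n) = (2*n)/(7 + n) = 2*n/(7 + n))
g(t, T) = -8 + T*t²/6 (g(t, T) = -9 + ((t*t)*T + 6)/6 = -9 + (t²*T + 6)/6 = -9 + (T*t² + 6)/6 = -9 + (6 + T*t²)/6 = -9 + (1 + T*t²/6) = -8 + T*t²/6)
o(d, G) = 328/3 (o(d, G) = -41*(-8 + (⅙)*2*4²) = -41*(-8 + (⅙)*2*16) = -41*(-8 + 16/3) = -41*(-8/3) = 328/3)
-6965196/o(I(-56), x) = -6965196/328/3 = -6965196*3/328 = -5223897/82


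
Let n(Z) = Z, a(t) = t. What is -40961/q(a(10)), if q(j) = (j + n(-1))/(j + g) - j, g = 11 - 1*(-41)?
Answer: 2539582/611 ≈ 4156.4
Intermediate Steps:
g = 52 (g = 11 + 41 = 52)
q(j) = -j + (-1 + j)/(52 + j) (q(j) = (j - 1)/(j + 52) - j = (-1 + j)/(52 + j) - j = -j + (-1 + j)/(52 + j))
-40961/q(a(10)) = -40961*(52 + 10)/(-1 - 1*10² - 51*10) = -40961*62/(-1 - 1*100 - 510) = -40961*62/(-1 - 100 - 510) = -40961/((1/62)*(-611)) = -40961/(-611/62) = -40961*(-62/611) = 2539582/611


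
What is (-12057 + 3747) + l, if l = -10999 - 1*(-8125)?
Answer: -11184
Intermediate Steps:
l = -2874 (l = -10999 + 8125 = -2874)
(-12057 + 3747) + l = (-12057 + 3747) - 2874 = -8310 - 2874 = -11184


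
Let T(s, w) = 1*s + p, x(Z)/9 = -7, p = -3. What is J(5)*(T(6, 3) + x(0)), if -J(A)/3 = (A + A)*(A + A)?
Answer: 18000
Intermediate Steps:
x(Z) = -63 (x(Z) = 9*(-7) = -63)
T(s, w) = -3 + s (T(s, w) = 1*s - 3 = s - 3 = -3 + s)
J(A) = -12*A² (J(A) = -3*(A + A)*(A + A) = -3*2*A*2*A = -12*A²)
J(5)*(T(6, 3) + x(0)) = (-12*5²)*((-3 + 6) - 63) = (-12*25)*(3 - 63) = -300*(-60) = 18000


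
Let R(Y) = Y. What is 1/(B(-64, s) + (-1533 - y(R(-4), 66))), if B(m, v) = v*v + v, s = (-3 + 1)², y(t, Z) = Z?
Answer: -1/1579 ≈ -0.00063331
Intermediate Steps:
s = 4 (s = (-2)² = 4)
B(m, v) = v + v² (B(m, v) = v² + v = v + v²)
1/(B(-64, s) + (-1533 - y(R(-4), 66))) = 1/(4*(1 + 4) + (-1533 - 1*66)) = 1/(4*5 + (-1533 - 66)) = 1/(20 - 1599) = 1/(-1579) = -1/1579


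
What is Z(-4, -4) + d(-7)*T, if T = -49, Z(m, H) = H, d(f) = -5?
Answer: 241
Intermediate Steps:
Z(-4, -4) + d(-7)*T = -4 - 5*(-49) = -4 + 245 = 241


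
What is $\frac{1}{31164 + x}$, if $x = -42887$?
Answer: $- \frac{1}{11723} \approx -8.5302 \cdot 10^{-5}$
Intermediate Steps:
$\frac{1}{31164 + x} = \frac{1}{31164 - 42887} = \frac{1}{-11723} = - \frac{1}{11723}$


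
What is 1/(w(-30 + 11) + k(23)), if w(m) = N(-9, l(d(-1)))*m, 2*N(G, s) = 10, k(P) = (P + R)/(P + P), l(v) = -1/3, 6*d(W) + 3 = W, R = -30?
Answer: -46/4377 ≈ -0.010509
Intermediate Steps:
d(W) = -½ + W/6
l(v) = -⅓ (l(v) = -1*⅓ = -⅓)
k(P) = (-30 + P)/(2*P) (k(P) = (P - 30)/(P + P) = (-30 + P)/((2*P)) = (-30 + P)*(1/(2*P)) = (-30 + P)/(2*P))
N(G, s) = 5 (N(G, s) = (½)*10 = 5)
w(m) = 5*m
1/(w(-30 + 11) + k(23)) = 1/(5*(-30 + 11) + (½)*(-30 + 23)/23) = 1/(5*(-19) + (½)*(1/23)*(-7)) = 1/(-95 - 7/46) = 1/(-4377/46) = -46/4377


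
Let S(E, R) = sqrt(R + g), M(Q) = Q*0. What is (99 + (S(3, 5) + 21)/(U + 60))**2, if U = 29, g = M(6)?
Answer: (8832 + sqrt(5))**2/7921 ≈ 9852.8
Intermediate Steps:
M(Q) = 0
g = 0
S(E, R) = sqrt(R) (S(E, R) = sqrt(R + 0) = sqrt(R))
(99 + (S(3, 5) + 21)/(U + 60))**2 = (99 + (sqrt(5) + 21)/(29 + 60))**2 = (99 + (21 + sqrt(5))/89)**2 = (99 + (21 + sqrt(5))*(1/89))**2 = (99 + (21/89 + sqrt(5)/89))**2 = (8832/89 + sqrt(5)/89)**2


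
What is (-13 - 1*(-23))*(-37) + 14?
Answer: -356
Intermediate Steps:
(-13 - 1*(-23))*(-37) + 14 = (-13 + 23)*(-37) + 14 = 10*(-37) + 14 = -370 + 14 = -356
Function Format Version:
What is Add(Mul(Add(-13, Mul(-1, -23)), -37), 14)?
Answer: -356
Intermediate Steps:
Add(Mul(Add(-13, Mul(-1, -23)), -37), 14) = Add(Mul(Add(-13, 23), -37), 14) = Add(Mul(10, -37), 14) = Add(-370, 14) = -356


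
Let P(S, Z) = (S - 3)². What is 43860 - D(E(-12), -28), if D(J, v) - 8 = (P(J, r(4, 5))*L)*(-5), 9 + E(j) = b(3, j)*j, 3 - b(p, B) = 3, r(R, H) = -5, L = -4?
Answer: 40972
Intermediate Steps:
b(p, B) = 0 (b(p, B) = 3 - 1*3 = 3 - 3 = 0)
P(S, Z) = (-3 + S)²
E(j) = -9 (E(j) = -9 + 0*j = -9 + 0 = -9)
D(J, v) = 8 + 20*(-3 + J)² (D(J, v) = 8 + ((-3 + J)²*(-4))*(-5) = 8 - 4*(-3 + J)²*(-5) = 8 + 20*(-3 + J)²)
43860 - D(E(-12), -28) = 43860 - (8 + 20*(-3 - 9)²) = 43860 - (8 + 20*(-12)²) = 43860 - (8 + 20*144) = 43860 - (8 + 2880) = 43860 - 1*2888 = 43860 - 2888 = 40972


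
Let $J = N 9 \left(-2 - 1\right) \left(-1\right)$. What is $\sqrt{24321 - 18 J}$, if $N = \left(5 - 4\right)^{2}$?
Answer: $\sqrt{23835} \approx 154.39$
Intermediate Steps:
$N = 1$ ($N = 1^{2} = 1$)
$J = 27$ ($J = 1 \cdot 9 \left(-2 - 1\right) \left(-1\right) = 9 \left(\left(-3\right) \left(-1\right)\right) = 9 \cdot 3 = 27$)
$\sqrt{24321 - 18 J} = \sqrt{24321 - 486} = \sqrt{23835}$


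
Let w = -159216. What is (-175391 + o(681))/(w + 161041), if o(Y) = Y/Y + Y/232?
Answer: -40689799/423400 ≈ -96.103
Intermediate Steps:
o(Y) = 1 + Y/232 (o(Y) = 1 + Y*(1/232) = 1 + Y/232)
(-175391 + o(681))/(w + 161041) = (-175391 + (1 + (1/232)*681))/(-159216 + 161041) = (-175391 + (1 + 681/232))/1825 = (-175391 + 913/232)*(1/1825) = -40689799/232*1/1825 = -40689799/423400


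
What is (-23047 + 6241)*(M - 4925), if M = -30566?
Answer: 596461746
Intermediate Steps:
(-23047 + 6241)*(M - 4925) = (-23047 + 6241)*(-30566 - 4925) = -16806*(-35491) = 596461746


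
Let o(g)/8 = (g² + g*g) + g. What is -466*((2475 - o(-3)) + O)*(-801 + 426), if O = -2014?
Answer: 59589750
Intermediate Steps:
o(g) = 8*g + 16*g² (o(g) = 8*((g² + g*g) + g) = 8*((g² + g²) + g) = 8*(2*g² + g) = 8*(g + 2*g²) = 8*g + 16*g²)
-466*((2475 - o(-3)) + O)*(-801 + 426) = -466*((2475 - 8*(-3)*(1 + 2*(-3))) - 2014)*(-801 + 426) = -466*((2475 - 8*(-3)*(1 - 6)) - 2014)*(-375) = -466*((2475 - 8*(-3)*(-5)) - 2014)*(-375) = -466*((2475 - 1*120) - 2014)*(-375) = -466*((2475 - 120) - 2014)*(-375) = -466*(2355 - 2014)*(-375) = -158906*(-375) = -466*(-127875) = 59589750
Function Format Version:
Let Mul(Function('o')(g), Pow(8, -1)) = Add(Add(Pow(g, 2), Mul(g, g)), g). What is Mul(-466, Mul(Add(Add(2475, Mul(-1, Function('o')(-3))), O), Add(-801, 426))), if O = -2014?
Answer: 59589750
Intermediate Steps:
Function('o')(g) = Add(Mul(8, g), Mul(16, Pow(g, 2))) (Function('o')(g) = Mul(8, Add(Add(Pow(g, 2), Mul(g, g)), g)) = Mul(8, Add(Add(Pow(g, 2), Pow(g, 2)), g)) = Mul(8, Add(Mul(2, Pow(g, 2)), g)) = Mul(8, Add(g, Mul(2, Pow(g, 2)))) = Add(Mul(8, g), Mul(16, Pow(g, 2))))
Mul(-466, Mul(Add(Add(2475, Mul(-1, Function('o')(-3))), O), Add(-801, 426))) = Mul(-466, Mul(Add(Add(2475, Mul(-1, Mul(8, -3, Add(1, Mul(2, -3))))), -2014), Add(-801, 426))) = Mul(-466, Mul(Add(Add(2475, Mul(-1, Mul(8, -3, Add(1, -6)))), -2014), -375)) = Mul(-466, Mul(Add(Add(2475, Mul(-1, Mul(8, -3, -5))), -2014), -375)) = Mul(-466, Mul(Add(Add(2475, Mul(-1, 120)), -2014), -375)) = Mul(-466, Mul(Add(Add(2475, -120), -2014), -375)) = Mul(-466, Mul(Add(2355, -2014), -375)) = Mul(-466, Mul(341, -375)) = Mul(-466, -127875) = 59589750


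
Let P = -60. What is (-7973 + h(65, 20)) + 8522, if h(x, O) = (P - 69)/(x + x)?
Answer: 71241/130 ≈ 548.01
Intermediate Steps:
h(x, O) = -129/(2*x) (h(x, O) = (-60 - 69)/(x + x) = -129*1/(2*x) = -129/(2*x))
(-7973 + h(65, 20)) + 8522 = (-7973 - 129/2/65) + 8522 = (-7973 - 129/2*1/65) + 8522 = (-7973 - 129/130) + 8522 = -1036619/130 + 8522 = 71241/130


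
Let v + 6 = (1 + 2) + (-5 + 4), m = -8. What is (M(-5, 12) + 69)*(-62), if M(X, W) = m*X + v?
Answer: -6510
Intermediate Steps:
v = -4 (v = -6 + ((1 + 2) + (-5 + 4)) = -6 + (3 - 1) = -6 + 2 = -4)
M(X, W) = -4 - 8*X (M(X, W) = -8*X - 4 = -4 - 8*X)
(M(-5, 12) + 69)*(-62) = ((-4 - 8*(-5)) + 69)*(-62) = ((-4 + 40) + 69)*(-62) = (36 + 69)*(-62) = 105*(-62) = -6510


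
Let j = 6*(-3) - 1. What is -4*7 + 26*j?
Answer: -522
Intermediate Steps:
j = -19 (j = -18 - 1 = -19)
-4*7 + 26*j = -4*7 + 26*(-19) = -28 - 494 = -522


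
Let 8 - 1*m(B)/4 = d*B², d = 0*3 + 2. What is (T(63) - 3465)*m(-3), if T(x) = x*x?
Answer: -20160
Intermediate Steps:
T(x) = x²
d = 2 (d = 0 + 2 = 2)
m(B) = 32 - 8*B²
(T(63) - 3465)*m(-3) = (63² - 3465)*(32 - 8*(-3)²) = (3969 - 3465)*(32 - 8*9) = 504*(32 - 72) = 504*(-40) = -20160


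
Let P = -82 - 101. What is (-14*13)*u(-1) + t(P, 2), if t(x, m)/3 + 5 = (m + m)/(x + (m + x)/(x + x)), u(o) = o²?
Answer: -13163401/66797 ≈ -197.07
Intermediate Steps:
P = -183
t(x, m) = -15 + 6*m/(x + (m + x)/(2*x)) (t(x, m) = -15 + 3*((m + m)/(x + (m + x)/(x + x))) = -15 + 3*((2*m)/(x + (m + x)/((2*x)))) = -15 + 3*((2*m)/(x + (m + x)*(1/(2*x)))) = -15 + 3*((2*m)/(x + (m + x)/(2*x))) = -15 + 3*(2*m/(x + (m + x)/(2*x))) = -15 + 6*m/(x + (m + x)/(2*x)))
(-14*13)*u(-1) + t(P, 2) = -14*13*(-1)² + 3*(-10*(-183)² - 5*2 - 5*(-183) + 4*2*(-183))/(2 - 183 + 2*(-183)²) = -182*1 + 3*(-10*33489 - 10 + 915 - 1464)/(2 - 183 + 2*33489) = -182 + 3*(-334890 - 10 + 915 - 1464)/(2 - 183 + 66978) = -182 + 3*(-335449)/66797 = -182 + 3*(1/66797)*(-335449) = -182 - 1006347/66797 = -13163401/66797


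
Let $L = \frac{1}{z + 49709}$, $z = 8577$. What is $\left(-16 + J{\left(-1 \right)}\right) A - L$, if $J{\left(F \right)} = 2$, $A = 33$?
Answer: $- \frac{26928133}{58286} \approx -462.0$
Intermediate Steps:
$L = \frac{1}{58286}$ ($L = \frac{1}{8577 + 49709} = \frac{1}{58286} \approx 1.7157 \cdot 10^{-5}$)
$\left(-16 + J{\left(-1 \right)}\right) A - L = \left(-16 + 2\right) 33 - \frac{1}{58286} = \left(-14\right) 33 - \frac{1}{58286} = -462 - \frac{1}{58286} = - \frac{26928133}{58286}$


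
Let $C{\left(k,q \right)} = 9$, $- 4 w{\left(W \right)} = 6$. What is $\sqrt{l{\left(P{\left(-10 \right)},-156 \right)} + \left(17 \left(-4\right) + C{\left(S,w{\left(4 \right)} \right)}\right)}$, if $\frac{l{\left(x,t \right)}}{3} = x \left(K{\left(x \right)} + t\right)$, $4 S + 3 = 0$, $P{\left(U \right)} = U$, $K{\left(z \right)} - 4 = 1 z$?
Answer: $\sqrt{4801} \approx 69.289$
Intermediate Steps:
$K{\left(z \right)} = 4 + z$ ($K{\left(z \right)} = 4 + 1 z = 4 + z$)
$w{\left(W \right)} = - \frac{3}{2}$ ($w{\left(W \right)} = \left(- \frac{1}{4}\right) 6 = - \frac{3}{2}$)
$S = - \frac{3}{4}$ ($S = - \frac{3}{4} + \frac{1}{4} \cdot 0 = - \frac{3}{4} + 0 = - \frac{3}{4} \approx -0.75$)
$l{\left(x,t \right)} = 3 x \left(4 + t + x\right)$ ($l{\left(x,t \right)} = 3 x \left(\left(4 + x\right) + t\right) = 3 x \left(4 + t + x\right)$)
$\sqrt{l{\left(P{\left(-10 \right)},-156 \right)} + \left(17 \left(-4\right) + C{\left(S,w{\left(4 \right)} \right)}\right)} = \sqrt{3 \left(-10\right) \left(4 - 156 - 10\right) + \left(17 \left(-4\right) + 9\right)} = \sqrt{3 \left(-10\right) \left(-162\right) + \left(-68 + 9\right)} = \sqrt{4860 - 59} = \sqrt{4801}$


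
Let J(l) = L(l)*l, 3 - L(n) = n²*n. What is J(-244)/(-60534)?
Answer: 1772268014/30267 ≈ 58554.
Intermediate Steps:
L(n) = 3 - n³ (L(n) = 3 - n²*n = 3 - n³)
J(l) = l*(3 - l³) (J(l) = (3 - l³)*l = l*(3 - l³))
J(-244)/(-60534) = -244*(3 - 1*(-244)³)/(-60534) = -244*(3 - 1*(-14526784))*(-1/60534) = -244*(3 + 14526784)*(-1/60534) = -244*14526787*(-1/60534) = -3544536028*(-1/60534) = 1772268014/30267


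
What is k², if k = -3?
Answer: 9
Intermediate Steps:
k² = (-3)² = 9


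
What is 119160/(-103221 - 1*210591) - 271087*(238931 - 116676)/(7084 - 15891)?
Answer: 288896528758475/76770619 ≈ 3.7631e+6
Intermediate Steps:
119160/(-103221 - 1*210591) - 271087*(238931 - 116676)/(7084 - 15891) = 119160/(-103221 - 210591) - 271087/((-8807/122255)) = 119160/(-313812) - 271087/((-8807*1/122255)) = 119160*(-1/313812) - 271087/(-8807/122255) = -3310/8717 - 271087*(-122255/8807) = -3310/8717 + 33141741185/8807 = 288896528758475/76770619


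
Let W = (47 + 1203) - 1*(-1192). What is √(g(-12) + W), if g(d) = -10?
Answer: 8*√38 ≈ 49.315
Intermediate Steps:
W = 2442 (W = 1250 + 1192 = 2442)
√(g(-12) + W) = √(-10 + 2442) = √2432 = 8*√38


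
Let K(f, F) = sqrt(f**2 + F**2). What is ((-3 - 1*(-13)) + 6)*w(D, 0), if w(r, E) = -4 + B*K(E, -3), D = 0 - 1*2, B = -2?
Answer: -160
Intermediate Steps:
D = -2 (D = 0 - 2 = -2)
K(f, F) = sqrt(F**2 + f**2)
w(r, E) = -4 - 2*sqrt(9 + E**2) (w(r, E) = -4 - 2*sqrt((-3)**2 + E**2) = -4 - 2*sqrt(9 + E**2))
((-3 - 1*(-13)) + 6)*w(D, 0) = ((-3 - 1*(-13)) + 6)*(-4 - 2*sqrt(9 + 0**2)) = ((-3 + 13) + 6)*(-4 - 2*sqrt(9 + 0)) = (10 + 6)*(-4 - 2*sqrt(9)) = 16*(-4 - 2*3) = 16*(-4 - 6) = 16*(-10) = -160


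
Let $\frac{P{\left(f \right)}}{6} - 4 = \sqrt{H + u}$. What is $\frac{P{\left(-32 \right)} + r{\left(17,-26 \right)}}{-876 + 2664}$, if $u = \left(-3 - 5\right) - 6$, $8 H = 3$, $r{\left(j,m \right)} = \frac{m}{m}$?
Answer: $\frac{25}{1788} + \frac{i \sqrt{218}}{1192} \approx 0.013982 + 0.012387 i$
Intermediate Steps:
$r{\left(j,m \right)} = 1$
$H = \frac{3}{8}$ ($H = \frac{1}{8} \cdot 3 = \frac{3}{8} \approx 0.375$)
$u = -14$ ($u = -8 - 6 = -14$)
$P{\left(f \right)} = 24 + \frac{3 i \sqrt{218}}{2}$ ($P{\left(f \right)} = 24 + 6 \sqrt{\frac{3}{8} - 14} = 24 + 6 \sqrt{- \frac{109}{8}} = 24 + 6 \frac{i \sqrt{218}}{4} = 24 + \frac{3 i \sqrt{218}}{2}$)
$\frac{P{\left(-32 \right)} + r{\left(17,-26 \right)}}{-876 + 2664} = \frac{\left(24 + \frac{3 i \sqrt{218}}{2}\right) + 1}{-876 + 2664} = \frac{25 + \frac{3 i \sqrt{218}}{2}}{1788} = \left(25 + \frac{3 i \sqrt{218}}{2}\right) \frac{1}{1788} = \frac{25}{1788} + \frac{i \sqrt{218}}{1192}$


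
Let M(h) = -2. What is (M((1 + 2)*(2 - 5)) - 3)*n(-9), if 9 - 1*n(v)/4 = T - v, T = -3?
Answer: -60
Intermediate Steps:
n(v) = 48 + 4*v (n(v) = 36 - 4*(-3 - v) = 36 + (12 + 4*v) = 48 + 4*v)
(M((1 + 2)*(2 - 5)) - 3)*n(-9) = (-2 - 3)*(48 + 4*(-9)) = -5*(48 - 36) = -5*12 = -60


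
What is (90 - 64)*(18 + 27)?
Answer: 1170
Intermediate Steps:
(90 - 64)*(18 + 27) = 26*45 = 1170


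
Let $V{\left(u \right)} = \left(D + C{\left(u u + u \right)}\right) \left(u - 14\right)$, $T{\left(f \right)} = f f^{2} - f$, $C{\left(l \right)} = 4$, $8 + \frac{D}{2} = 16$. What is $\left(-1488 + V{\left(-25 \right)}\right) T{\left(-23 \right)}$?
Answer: $27542592$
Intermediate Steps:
$D = 16$ ($D = -16 + 2 \cdot 16 = -16 + 32 = 16$)
$T{\left(f \right)} = f^{3} - f$
$V{\left(u \right)} = -280 + 20 u$ ($V{\left(u \right)} = \left(16 + 4\right) \left(u - 14\right) = 20 \left(-14 + u\right) = -280 + 20 u$)
$\left(-1488 + V{\left(-25 \right)}\right) T{\left(-23 \right)} = \left(-1488 + \left(-280 + 20 \left(-25\right)\right)\right) \left(\left(-23\right)^{3} - -23\right) = \left(-1488 - 780\right) \left(-12167 + 23\right) = \left(-1488 - 780\right) \left(-12144\right) = \left(-2268\right) \left(-12144\right) = 27542592$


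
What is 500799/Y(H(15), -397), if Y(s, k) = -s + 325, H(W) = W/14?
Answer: 7011186/4535 ≈ 1546.0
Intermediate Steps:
H(W) = W/14 (H(W) = W*(1/14) = W/14)
Y(s, k) = 325 - s
500799/Y(H(15), -397) = 500799/(325 - 15/14) = 500799/(4535/14) = 500799*(14/4535) = 7011186/4535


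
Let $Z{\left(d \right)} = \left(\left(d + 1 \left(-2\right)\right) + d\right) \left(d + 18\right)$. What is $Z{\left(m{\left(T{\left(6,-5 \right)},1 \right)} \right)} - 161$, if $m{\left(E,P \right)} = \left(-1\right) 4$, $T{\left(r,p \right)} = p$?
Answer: $-301$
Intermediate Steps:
$m{\left(E,P \right)} = -4$
$Z{\left(d \right)} = \left(-2 + 2 d\right) \left(18 + d\right)$ ($Z{\left(d \right)} = \left(\left(d - 2\right) + d\right) \left(18 + d\right) = \left(\left(-2 + d\right) + d\right) \left(18 + d\right) = \left(-2 + 2 d\right) \left(18 + d\right)$)
$Z{\left(m{\left(T{\left(6,-5 \right)},1 \right)} \right)} - 161 = \left(-36 + 2 \left(-4\right)^{2} + 34 \left(-4\right)\right) - 161 = \left(-36 + 2 \cdot 16 - 136\right) - 161 = \left(-36 + 32 - 136\right) - 161 = -140 - 161 = -301$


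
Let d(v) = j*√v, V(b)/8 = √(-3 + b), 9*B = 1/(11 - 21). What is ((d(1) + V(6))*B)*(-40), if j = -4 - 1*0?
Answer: -16/9 + 32*√3/9 ≈ 4.3806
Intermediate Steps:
j = -4 (j = -4 + 0 = -4)
B = -1/90 (B = 1/(9*(11 - 21)) = (⅑)/(-10) = (⅑)*(-⅒) = -1/90 ≈ -0.011111)
V(b) = 8*√(-3 + b)
d(v) = -4*√v
((d(1) + V(6))*B)*(-40) = ((-4*√1 + 8*√(-3 + 6))*(-1/90))*(-40) = ((-4*1 + 8*√3)*(-1/90))*(-40) = ((-4 + 8*√3)*(-1/90))*(-40) = (2/45 - 4*√3/45)*(-40) = -16/9 + 32*√3/9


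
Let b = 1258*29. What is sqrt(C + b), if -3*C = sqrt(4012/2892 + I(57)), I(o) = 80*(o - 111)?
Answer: sqrt(19070199378 - 241*I*sqrt(2257464111))/723 ≈ 191.0 - 0.057343*I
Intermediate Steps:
I(o) = -8880 + 80*o (I(o) = 80*(-111 + o) = -8880 + 80*o)
b = 36482
C = -I*sqrt(2257464111)/2169 (C = -sqrt(4012/2892 + (-8880 + 80*57))/3 = -sqrt(4012*(1/2892) + (-8880 + 4560))/3 = -sqrt(1003/723 - 4320)/3 = -I*sqrt(2257464111)/2169 ≈ -21.905*I)
sqrt(C + b) = sqrt(-I*sqrt(2257464111)/2169 + 36482) = sqrt(36482 - I*sqrt(2257464111)/2169)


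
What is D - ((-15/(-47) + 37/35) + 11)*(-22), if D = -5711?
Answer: -8946697/1645 ≈ -5438.7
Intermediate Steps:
D - ((-15/(-47) + 37/35) + 11)*(-22) = -5711 - ((-15/(-47) + 37/35) + 11)*(-22) = -5711 - ((-15*(-1/47) + 37*(1/35)) + 11)*(-22) = -5711 - ((15/47 + 37/35) + 11)*(-22) = -5711 - (2264/1645 + 11)*(-22) = -5711 - 20359*(-22)/1645 = -5711 - 1*(-447898/1645) = -5711 + 447898/1645 = -8946697/1645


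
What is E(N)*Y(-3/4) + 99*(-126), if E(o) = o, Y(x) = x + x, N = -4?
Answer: -12468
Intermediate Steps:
Y(x) = 2*x
E(N)*Y(-3/4) + 99*(-126) = -8*(-3/4) + 99*(-126) = -8*(-3*1/4) - 12474 = -8*(-3)/4 - 12474 = -4*(-3/2) - 12474 = 6 - 12474 = -12468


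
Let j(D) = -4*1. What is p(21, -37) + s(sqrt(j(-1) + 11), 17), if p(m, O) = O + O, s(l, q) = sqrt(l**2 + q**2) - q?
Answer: -91 + 2*sqrt(74) ≈ -73.795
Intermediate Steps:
j(D) = -4
p(m, O) = 2*O
p(21, -37) + s(sqrt(j(-1) + 11), 17) = 2*(-37) + (sqrt((sqrt(-4 + 11))**2 + 17**2) - 1*17) = -74 + (sqrt((sqrt(7))**2 + 289) - 17) = -74 + (sqrt(7 + 289) - 17) = -74 + (sqrt(296) - 17) = -74 + (2*sqrt(74) - 17) = -74 + (-17 + 2*sqrt(74)) = -91 + 2*sqrt(74)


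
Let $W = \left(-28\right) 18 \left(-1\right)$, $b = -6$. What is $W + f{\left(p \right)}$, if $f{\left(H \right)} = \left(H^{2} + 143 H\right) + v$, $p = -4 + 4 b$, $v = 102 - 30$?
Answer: $-2644$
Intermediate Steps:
$v = 72$
$p = -28$ ($p = -4 + 4 \left(-6\right) = -4 - 24 = -28$)
$f{\left(H \right)} = 72 + H^{2} + 143 H$ ($f{\left(H \right)} = \left(H^{2} + 143 H\right) + 72 = 72 + H^{2} + 143 H$)
$W = 504$ ($W = \left(-504\right) \left(-1\right) = 504$)
$W + f{\left(p \right)} = 504 + \left(72 + \left(-28\right)^{2} + 143 \left(-28\right)\right) = 504 + \left(72 + 784 - 4004\right) = 504 - 3148 = -2644$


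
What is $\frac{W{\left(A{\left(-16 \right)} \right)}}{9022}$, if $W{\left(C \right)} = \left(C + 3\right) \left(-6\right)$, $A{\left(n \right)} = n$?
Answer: $\frac{3}{347} \approx 0.0086455$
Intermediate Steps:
$W{\left(C \right)} = -18 - 6 C$ ($W{\left(C \right)} = \left(3 + C\right) \left(-6\right) = -18 - 6 C$)
$\frac{W{\left(A{\left(-16 \right)} \right)}}{9022} = \frac{-18 - -96}{9022} = \left(-18 + 96\right) \frac{1}{9022} = 78 \cdot \frac{1}{9022} = \frac{3}{347}$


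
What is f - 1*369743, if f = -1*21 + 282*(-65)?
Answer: -388094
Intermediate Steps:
f = -18351 (f = -21 - 18330 = -18351)
f - 1*369743 = -18351 - 1*369743 = -18351 - 369743 = -388094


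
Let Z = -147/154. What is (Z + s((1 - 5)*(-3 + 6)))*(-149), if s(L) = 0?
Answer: 3129/22 ≈ 142.23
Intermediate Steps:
Z = -21/22 (Z = -147*1/154 = -21/22 ≈ -0.95455)
(Z + s((1 - 5)*(-3 + 6)))*(-149) = (-21/22 + 0)*(-149) = -21/22*(-149) = 3129/22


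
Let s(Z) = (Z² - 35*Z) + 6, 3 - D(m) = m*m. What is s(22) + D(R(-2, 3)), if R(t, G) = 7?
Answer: -326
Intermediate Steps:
D(m) = 3 - m² (D(m) = 3 - m*m = 3 - m²)
s(Z) = 6 + Z² - 35*Z
s(22) + D(R(-2, 3)) = (6 + 22² - 35*22) + (3 - 1*7²) = (6 + 484 - 770) + (3 - 1*49) = -280 + (3 - 49) = -280 - 46 = -326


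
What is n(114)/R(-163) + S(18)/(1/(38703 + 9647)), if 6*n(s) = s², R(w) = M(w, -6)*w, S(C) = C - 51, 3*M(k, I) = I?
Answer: -260073567/163 ≈ -1.5955e+6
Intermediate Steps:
M(k, I) = I/3
S(C) = -51 + C
R(w) = -2*w (R(w) = ((⅓)*(-6))*w = -2*w)
n(s) = s²/6
n(114)/R(-163) + S(18)/(1/(38703 + 9647)) = ((⅙)*114²)/((-2*(-163))) + (-51 + 18)/(1/(38703 + 9647)) = ((⅙)*12996)/326 - 33/(1/48350) = 2166*(1/326) - 33/1/48350 = 1083/163 - 33*48350 = 1083/163 - 1595550 = -260073567/163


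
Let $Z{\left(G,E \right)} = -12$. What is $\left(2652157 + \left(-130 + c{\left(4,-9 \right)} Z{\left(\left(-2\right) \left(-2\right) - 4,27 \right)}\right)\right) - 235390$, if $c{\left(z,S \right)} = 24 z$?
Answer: $2415485$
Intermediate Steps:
$\left(2652157 + \left(-130 + c{\left(4,-9 \right)} Z{\left(\left(-2\right) \left(-2\right) - 4,27 \right)}\right)\right) - 235390 = \left(2652157 + \left(-130 + 24 \cdot 4 \left(-12\right)\right)\right) - 235390 = \left(2652157 + \left(-130 + 96 \left(-12\right)\right)\right) - 235390 = \left(2652157 - 1282\right) - 235390 = 2650875 - 235390 = 2415485$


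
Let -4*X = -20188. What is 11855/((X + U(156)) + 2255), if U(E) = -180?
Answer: 11855/7122 ≈ 1.6646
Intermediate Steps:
X = 5047 (X = -1/4*(-20188) = 5047)
11855/((X + U(156)) + 2255) = 11855/((5047 - 180) + 2255) = 11855/(4867 + 2255) = 11855/7122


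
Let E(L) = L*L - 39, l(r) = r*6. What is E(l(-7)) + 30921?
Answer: 32646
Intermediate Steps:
l(r) = 6*r
E(L) = -39 + L² (E(L) = L² - 39 = -39 + L²)
E(l(-7)) + 30921 = (-39 + (6*(-7))²) + 30921 = (-39 + (-42)²) + 30921 = (-39 + 1764) + 30921 = 1725 + 30921 = 32646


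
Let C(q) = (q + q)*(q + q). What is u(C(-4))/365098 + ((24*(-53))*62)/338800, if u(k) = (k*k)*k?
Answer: 1875665579/3865475075 ≈ 0.48524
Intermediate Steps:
C(q) = 4*q**2 (C(q) = (2*q)*(2*q) = 4*q**2)
u(k) = k**3 (u(k) = k**2*k = k**3)
u(C(-4))/365098 + ((24*(-53))*62)/338800 = (4*(-4)**2)**3/365098 + ((24*(-53))*62)/338800 = (4*16)**3*(1/365098) - 1272*62*(1/338800) = 64**3*(1/365098) - 78864*1/338800 = 262144*(1/365098) - 4929/21175 = 131072/182549 - 4929/21175 = 1875665579/3865475075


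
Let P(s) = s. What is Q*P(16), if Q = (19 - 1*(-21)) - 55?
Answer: -240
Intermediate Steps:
Q = -15 (Q = (19 + 21) - 55 = 40 - 55 = -15)
Q*P(16) = -15*16 = -240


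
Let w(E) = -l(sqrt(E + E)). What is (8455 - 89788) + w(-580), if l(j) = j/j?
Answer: -81334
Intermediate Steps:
l(j) = 1
w(E) = -1 (w(E) = -1*1 = -1)
(8455 - 89788) + w(-580) = (8455 - 89788) - 1 = -81333 - 1 = -81334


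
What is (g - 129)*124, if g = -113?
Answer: -30008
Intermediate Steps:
(g - 129)*124 = (-113 - 129)*124 = -242*124 = -30008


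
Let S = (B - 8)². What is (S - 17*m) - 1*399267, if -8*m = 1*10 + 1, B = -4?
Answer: -3192797/8 ≈ -3.9910e+5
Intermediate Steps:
m = -11/8 (m = -(1*10 + 1)/8 = -(10 + 1)/8 = -⅛*11 = -11/8 ≈ -1.3750)
S = 144 (S = (-4 - 8)² = (-12)² = 144)
(S - 17*m) - 1*399267 = (144 - 17*(-11/8)) - 1*399267 = (144 + 187/8) - 399267 = 1339/8 - 399267 = -3192797/8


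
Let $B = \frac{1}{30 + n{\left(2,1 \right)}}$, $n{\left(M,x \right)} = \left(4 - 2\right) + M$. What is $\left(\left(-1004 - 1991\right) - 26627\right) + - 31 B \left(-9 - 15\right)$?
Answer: $- \frac{503202}{17} \approx -29600.0$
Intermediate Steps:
$n{\left(M,x \right)} = 2 + M$
$B = \frac{1}{34}$ ($B = \frac{1}{30 + \left(2 + 2\right)} = \frac{1}{30 + 4} = \frac{1}{34} \approx 0.029412$)
$\left(\left(-1004 - 1991\right) - 26627\right) + - 31 B \left(-9 - 15\right) = \left(\left(-1004 - 1991\right) - 26627\right) + \left(-31\right) \frac{1}{34} \left(-9 - 15\right) = \left(\left(-1004 - 1991\right) - 26627\right) - - \frac{372}{17} = \left(-2995 - 26627\right) + \frac{372}{17} = -29622 + \frac{372}{17} = - \frac{503202}{17}$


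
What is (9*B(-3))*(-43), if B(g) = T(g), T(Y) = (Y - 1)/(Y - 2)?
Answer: -1548/5 ≈ -309.60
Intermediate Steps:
T(Y) = (-1 + Y)/(-2 + Y)
B(g) = (-1 + g)/(-2 + g)
(9*B(-3))*(-43) = (9*((-1 - 3)/(-2 - 3)))*(-43) = (9*(-4/(-5)))*(-43) = (9*(-1/5*(-4)))*(-43) = (9*(4/5))*(-43) = (36/5)*(-43) = -1548/5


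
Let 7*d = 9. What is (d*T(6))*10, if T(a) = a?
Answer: 540/7 ≈ 77.143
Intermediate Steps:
d = 9/7 (d = (⅐)*9 = 9/7 ≈ 1.2857)
(d*T(6))*10 = ((9/7)*6)*10 = (54/7)*10 = 540/7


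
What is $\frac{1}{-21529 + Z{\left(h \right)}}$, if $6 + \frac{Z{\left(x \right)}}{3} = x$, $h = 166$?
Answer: $- \frac{1}{21049} \approx -4.7508 \cdot 10^{-5}$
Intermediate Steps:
$Z{\left(x \right)} = -18 + 3 x$
$\frac{1}{-21529 + Z{\left(h \right)}} = \frac{1}{-21529 + \left(-18 + 3 \cdot 166\right)} = \frac{1}{-21529 + \left(-18 + 498\right)} = \frac{1}{-21529 + 480} = \frac{1}{-21049} = - \frac{1}{21049}$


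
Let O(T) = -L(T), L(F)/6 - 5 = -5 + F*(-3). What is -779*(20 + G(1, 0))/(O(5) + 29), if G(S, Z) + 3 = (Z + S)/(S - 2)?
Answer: -12464/119 ≈ -104.74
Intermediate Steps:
G(S, Z) = -3 + (S + Z)/(-2 + S) (G(S, Z) = -3 + (Z + S)/(S - 2) = -3 + (S + Z)/(-2 + S))
L(F) = -18*F (L(F) = 30 + 6*(-5 + F*(-3)) = 30 + 6*(-5 - 3*F) = 30 + (-30 - 18*F) = -18*F)
O(T) = 18*T (O(T) = -(-18)*T = 18*T)
-779*(20 + G(1, 0))/(O(5) + 29) = -779*(20 + (6 + 0 - 2*1)/(-2 + 1))/(18*5 + 29) = -779*(20 + (6 + 0 - 2)/(-1))/(90 + 29) = -779*(20 - 1*4)/119 = -779*(20 - 4)/119 = -12464/119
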